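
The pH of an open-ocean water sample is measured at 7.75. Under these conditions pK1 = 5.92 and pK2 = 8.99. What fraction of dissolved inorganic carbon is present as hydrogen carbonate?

α₁ = 1 / (1 + [H⁺]/K1 + K2/[H⁺]) = 1 / (1 + 10^-1.83 + 10^-1.24)
   = 1 / (1 + 0.014791 + 0.057544) = 1/1.0723 = 0.9325

α₁ = 0.933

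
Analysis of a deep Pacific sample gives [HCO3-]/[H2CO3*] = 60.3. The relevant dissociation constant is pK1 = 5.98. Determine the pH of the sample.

pH = 7.76

From K1 = [H⁺][HCO3-]/[H2CO3*]:  pH = pK1 + log₁₀([HCO3-]/[H2CO3*])
log₁₀(60.3) = +1.780
pH = 5.98 + (+1.780) = 7.76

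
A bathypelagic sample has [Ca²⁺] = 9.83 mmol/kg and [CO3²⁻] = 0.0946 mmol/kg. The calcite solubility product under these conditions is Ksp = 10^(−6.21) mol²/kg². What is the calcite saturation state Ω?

Ω = 1.51

Ksp = 10^(−6.21) = 6.166×10^-7
Ω = [Ca²⁺][CO3²⁻]/Ksp = (9.83×10^-3)(0.0946×10^-3) / 6.166×10^-7 = 1.51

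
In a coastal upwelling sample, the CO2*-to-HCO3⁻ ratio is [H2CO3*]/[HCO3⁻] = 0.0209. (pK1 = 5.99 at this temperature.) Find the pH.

pH = 7.67

From K1 = [H⁺][HCO3⁻]/[H2CO3*]:  pH = pK1 − log₁₀([H2CO3*]/[HCO3⁻])
log₁₀(0.0209) = -1.680
pH = 5.99 − (-1.680) = 7.67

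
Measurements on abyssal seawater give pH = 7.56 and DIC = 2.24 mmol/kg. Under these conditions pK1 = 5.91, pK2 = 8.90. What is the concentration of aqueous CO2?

α₀ = 1 / (1 + K1/[H⁺] + K1K2/[H⁺]²) = 1 / (1 + 10^+1.65 + 10^+0.31)
   = 1 / (1 + 44.668 + 2.0417) = 1/47.710 = 0.02096
[CO2*] = α₀ × DIC = 0.02096 × 2.24 = 0.0470 mmol/kg

[CO2*] = 0.0470 mmol/kg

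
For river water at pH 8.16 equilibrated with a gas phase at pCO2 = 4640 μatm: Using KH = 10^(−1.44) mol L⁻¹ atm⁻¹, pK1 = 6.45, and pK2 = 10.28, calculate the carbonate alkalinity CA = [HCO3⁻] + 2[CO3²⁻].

[CO2*] = KH · pCO2 = 10^(−1.44) × 4640×10^-6 = 1.685×10^-4 mol/L
α₀ = 1/(1 + K1/[H⁺] + K1K2/[H⁺]²) = 1/(1 + 10^+1.71 + 10^-0.41) = 0.01898
DIC = [CO2*]/α₀ = 1.685×10^-4 / 0.01898 = 8.874 mmol/L
CA = (α₁ + 2α₂)·DIC = (0.9736 + 2×0.007386) × 8.874 = 8.77 mmol/L

CA = 8.77 mmol/L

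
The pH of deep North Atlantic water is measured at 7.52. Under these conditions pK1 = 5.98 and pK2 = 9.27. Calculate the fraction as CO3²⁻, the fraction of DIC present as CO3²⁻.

α₂ = 1 / (1 + [H⁺]/K2 + [H⁺]²/(K1K2)) = 1 / (1 + 10^+1.75 + 10^+0.21)
   = 1 / (1 + 56.234 + 1.6218) = 1/58.856 = 0.01699

α₂ = 0.0170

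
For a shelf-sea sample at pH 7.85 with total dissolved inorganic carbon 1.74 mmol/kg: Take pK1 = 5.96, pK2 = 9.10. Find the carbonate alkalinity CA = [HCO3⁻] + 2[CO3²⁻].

CA = 1.81 mmol/kg

CA = [HCO3⁻] + 2[CO3²⁻] = (α₁ + 2α₂)·DIC
At pH 7.85: [H⁺]/K1 = 10^-1.89 = 0.012882, K2/[H⁺] = 10^-1.25 = 0.056234
α₁ = 1/(1 + 0.012882 + 0.056234) = 1/1.0691 = 0.9354; α₂ = α₁·K2/[H⁺] = 0.05260
α₁ + 2α₂ = 1.0405
CA = 1.0405 × 1.74 = 1.81 mmol/kg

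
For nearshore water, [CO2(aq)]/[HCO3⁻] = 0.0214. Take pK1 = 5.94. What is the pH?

From K1 = [H⁺][HCO3⁻]/[CO2(aq)]:  pH = pK1 − log₁₀([CO2(aq)]/[HCO3⁻])
log₁₀(0.0214) = -1.670
pH = 5.94 − (-1.670) = 7.61

pH = 7.61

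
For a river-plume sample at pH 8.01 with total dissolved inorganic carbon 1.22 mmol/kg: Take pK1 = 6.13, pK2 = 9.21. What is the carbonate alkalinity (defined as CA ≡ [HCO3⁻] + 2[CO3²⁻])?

CA = 1.28 mmol/kg

CA = [HCO3⁻] + 2[CO3²⁻] = (α₁ + 2α₂)·DIC
At pH 8.01: [H⁺]/K1 = 10^-1.88 = 0.013183, K2/[H⁺] = 10^-1.20 = 0.063096
α₁ = 1/(1 + 0.013183 + 0.063096) = 1/1.0763 = 0.9291; α₂ = α₁·K2/[H⁺] = 0.05862
α₁ + 2α₂ = 1.0464
CA = 1.0464 × 1.22 = 1.28 mmol/kg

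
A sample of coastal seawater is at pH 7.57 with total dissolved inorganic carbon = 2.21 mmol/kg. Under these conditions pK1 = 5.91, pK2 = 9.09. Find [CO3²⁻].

[CO3²⁻] = 0.0634 mmol/kg

α₂ = 1 / (1 + [H⁺]/K2 + [H⁺]²/(K1K2)) = 1 / (1 + 10^+1.52 + 10^-0.14)
   = 1 / (1 + 33.113 + 0.72444) = 1/34.838 = 0.02870
[CO3²⁻] = α₂ × DIC = 0.02870 × 2.21 = 0.0634 mmol/kg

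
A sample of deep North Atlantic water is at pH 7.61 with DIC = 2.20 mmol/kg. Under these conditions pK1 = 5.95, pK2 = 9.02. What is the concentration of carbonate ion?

[CO3²⁻] = 0.0807 mmol/kg

α₂ = 1 / (1 + [H⁺]/K2 + [H⁺]²/(K1K2)) = 1 / (1 + 10^+1.41 + 10^-0.25)
   = 1 / (1 + 25.704 + 0.56234) = 1/27.266 = 0.03668
[CO3²⁻] = α₂ × DIC = 0.03668 × 2.20 = 0.0807 mmol/kg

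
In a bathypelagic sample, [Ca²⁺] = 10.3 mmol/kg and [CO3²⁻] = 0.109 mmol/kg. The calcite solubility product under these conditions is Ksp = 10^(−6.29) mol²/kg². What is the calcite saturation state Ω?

Ω = 2.19

Ksp = 10^(−6.29) = 5.129×10^-7
Ω = [Ca²⁺][CO3²⁻]/Ksp = (10.3×10^-3)(0.109×10^-3) / 5.129×10^-7 = 2.19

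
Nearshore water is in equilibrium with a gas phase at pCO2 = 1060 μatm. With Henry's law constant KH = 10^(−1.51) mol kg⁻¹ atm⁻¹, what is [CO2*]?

KH = 10^(−1.51) = 3.090×10^-2 mol kg⁻¹ atm⁻¹
[CO2*] = KH · pCO2 = 3.090×10^-2 × 1060×10^-6 atm = 3.28×10^-5 mol/kg

[CO2*] = 32.8 μmol/kg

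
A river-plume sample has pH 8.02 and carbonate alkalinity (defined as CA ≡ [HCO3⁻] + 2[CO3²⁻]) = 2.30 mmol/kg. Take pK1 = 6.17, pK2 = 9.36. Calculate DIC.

DIC = 2.23 mmol/kg

CA = [HCO3⁻] + 2[CO3²⁻] = (α₁ + 2α₂)·DIC
At pH 8.02: [H⁺]/K1 = 10^-1.85 = 0.014125, K2/[H⁺] = 10^-1.34 = 0.045709
α₁ = 1/(1 + 0.014125 + 0.045709) = 1/1.0598 = 0.9435; α₂ = α₁·K2/[H⁺] = 0.04313
α₁ + 2α₂ = 1.0298
DIC = CA / (α₁ + 2α₂) = 2.30 / 1.0298 = 2.23 mmol/kg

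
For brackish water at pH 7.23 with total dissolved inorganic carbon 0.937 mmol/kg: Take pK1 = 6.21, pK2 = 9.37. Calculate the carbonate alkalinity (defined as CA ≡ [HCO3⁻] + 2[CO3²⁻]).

CA = 0.862 mmol/kg

CA = [HCO3⁻] + 2[CO3²⁻] = (α₁ + 2α₂)·DIC
At pH 7.23: [H⁺]/K1 = 10^-1.02 = 0.095499, K2/[H⁺] = 10^-2.14 = 0.0072444
α₁ = 1/(1 + 0.095499 + 0.0072444) = 1/1.1027 = 0.9068; α₂ = α₁·K2/[H⁺] = 0.006569
α₁ + 2α₂ = 0.9200
CA = 0.9200 × 0.937 = 0.862 mmol/kg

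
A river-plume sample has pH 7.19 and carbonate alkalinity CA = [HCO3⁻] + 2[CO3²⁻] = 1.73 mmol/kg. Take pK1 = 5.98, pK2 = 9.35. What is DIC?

CA = [HCO3⁻] + 2[CO3²⁻] = (α₁ + 2α₂)·DIC
At pH 7.19: [H⁺]/K1 = 10^-1.21 = 0.061660, K2/[H⁺] = 10^-2.16 = 0.0069183
α₁ = 1/(1 + 0.061660 + 0.0069183) = 1/1.0686 = 0.9358; α₂ = α₁·K2/[H⁺] = 0.006474
α₁ + 2α₂ = 0.9488
DIC = CA / (α₁ + 2α₂) = 1.73 / 0.9488 = 1.82 mmol/kg

DIC = 1.82 mmol/kg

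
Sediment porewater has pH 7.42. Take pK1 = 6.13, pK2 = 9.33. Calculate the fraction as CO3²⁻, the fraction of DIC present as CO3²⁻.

α₂ = 1 / (1 + [H⁺]/K2 + [H⁺]²/(K1K2)) = 1 / (1 + 10^+1.91 + 10^+0.62)
   = 1 / (1 + 81.283 + 4.1687) = 1/86.452 = 0.01157

α₂ = 0.0116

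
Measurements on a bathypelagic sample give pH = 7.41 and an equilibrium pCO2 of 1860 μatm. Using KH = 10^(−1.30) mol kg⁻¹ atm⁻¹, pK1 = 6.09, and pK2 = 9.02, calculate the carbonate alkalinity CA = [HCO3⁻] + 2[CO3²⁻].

CA = 2.04 mmol/kg

[CO2*] = KH · pCO2 = 10^(−1.30) × 1860×10^-6 = 9.322×10^-5 mol/kg
α₀ = 1/(1 + K1/[H⁺] + K1K2/[H⁺]²) = 1/(1 + 10^+1.32 + 10^-0.29) = 0.04463
DIC = [CO2*]/α₀ = 9.322×10^-5 / 0.04463 = 2.089 mmol/kg
CA = (α₁ + 2α₂)·DIC = (0.9325 + 2×0.02289) × 2.089 = 2.04 mmol/kg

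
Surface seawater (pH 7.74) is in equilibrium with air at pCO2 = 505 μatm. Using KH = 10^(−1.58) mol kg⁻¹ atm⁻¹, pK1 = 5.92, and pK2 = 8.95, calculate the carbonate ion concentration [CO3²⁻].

[CO3²⁻] = 0.0541 mmol/kg

[CO2*] = KH · pCO2 = 10^(−1.58) × 505×10^-6 = 1.328×10^-5 mol/kg
α₀ = 1/(1 + K1/[H⁺] + K1K2/[H⁺]²) = 1/(1 + 10^+1.82 + 10^+0.61) = 0.01406
DIC = [CO2*]/α₀ = 1.328×10^-5 / 0.01406 = 0.9450 mmol/kg
[CO3²⁻] = α₂·DIC; α₂ = 0.05726, so [CO3²⁻] = 0.05726 × 0.9450 = 0.0541 mmol/kg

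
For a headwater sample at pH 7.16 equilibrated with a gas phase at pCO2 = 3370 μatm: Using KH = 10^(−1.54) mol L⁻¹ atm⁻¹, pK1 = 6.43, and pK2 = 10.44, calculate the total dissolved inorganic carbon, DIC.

[CO2*] = KH · pCO2 = 10^(−1.54) × 3370×10^-6 = 9.719×10^-5 mol/L
α₀ = 1/(1 + K1/[H⁺] + K1K2/[H⁺]²) = 1/(1 + 10^+0.73 + 10^-2.55) = 0.1569
DIC = [CO2*]/α₀ = 9.719×10^-5 / 0.1569 = 0.619 mmol/L

DIC = 0.619 mmol/L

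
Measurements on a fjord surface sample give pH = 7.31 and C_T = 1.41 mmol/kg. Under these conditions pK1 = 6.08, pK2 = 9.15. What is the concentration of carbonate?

α₂ = 1 / (1 + [H⁺]/K2 + [H⁺]²/(K1K2)) = 1 / (1 + 10^+1.84 + 10^+0.61)
   = 1 / (1 + 69.183 + 4.0738) = 1/74.257 = 0.01347
[CO3²⁻] = α₂ × DIC = 0.01347 × 1.41 = 0.0190 mmol/kg = 19.0 μmol/kg

[CO3²⁻] = 19.0 μmol/kg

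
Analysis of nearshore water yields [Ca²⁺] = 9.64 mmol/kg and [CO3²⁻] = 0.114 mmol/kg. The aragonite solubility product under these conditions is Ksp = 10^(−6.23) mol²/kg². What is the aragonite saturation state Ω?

Ksp = 10^(−6.23) = 5.888×10^-7
Ω = [Ca²⁺][CO3²⁻]/Ksp = (9.64×10^-3)(0.114×10^-3) / 5.888×10^-7 = 1.87

Ω = 1.87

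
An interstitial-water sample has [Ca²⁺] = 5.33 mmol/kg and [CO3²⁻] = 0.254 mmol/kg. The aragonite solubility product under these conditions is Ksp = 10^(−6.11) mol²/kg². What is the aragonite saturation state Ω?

Ω = 1.74

Ksp = 10^(−6.11) = 7.762×10^-7
Ω = [Ca²⁺][CO3²⁻]/Ksp = (5.33×10^-3)(0.254×10^-3) / 7.762×10^-7 = 1.74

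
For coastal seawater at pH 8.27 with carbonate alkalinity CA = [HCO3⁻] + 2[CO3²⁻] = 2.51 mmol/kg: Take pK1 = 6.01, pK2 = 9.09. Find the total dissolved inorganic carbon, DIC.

CA = [HCO3⁻] + 2[CO3²⁻] = (α₁ + 2α₂)·DIC
At pH 8.27: [H⁺]/K1 = 10^-2.26 = 0.0054954, K2/[H⁺] = 10^-0.82 = 0.15136
α₁ = 1/(1 + 0.0054954 + 0.15136) = 1/1.1569 = 0.8644; α₂ = α₁·K2/[H⁺] = 0.1308
α₁ + 2α₂ = 1.1261
DIC = CA / (α₁ + 2α₂) = 2.51 / 1.1261 = 2.23 mmol/kg

DIC = 2.23 mmol/kg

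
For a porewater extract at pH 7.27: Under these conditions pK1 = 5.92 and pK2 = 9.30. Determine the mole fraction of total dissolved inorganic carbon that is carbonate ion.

α₂ = 0.00885

α₂ = 1 / (1 + [H⁺]/K2 + [H⁺]²/(K1K2)) = 1 / (1 + 10^+2.03 + 10^+0.68)
   = 1 / (1 + 107.15 + 4.7863) = 1/112.94 = 0.008854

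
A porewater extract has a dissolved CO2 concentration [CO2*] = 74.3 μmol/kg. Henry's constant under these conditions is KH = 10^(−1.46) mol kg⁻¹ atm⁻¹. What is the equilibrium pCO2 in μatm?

KH = 10^(−1.46) = 3.467×10^-2 mol kg⁻¹ atm⁻¹
pCO2 = [CO2*]/KH = 74.3×10^-6 / 3.467×10^-2 = 2.14×10^-3 atm = 2140 μatm

pCO2 = 2140 μatm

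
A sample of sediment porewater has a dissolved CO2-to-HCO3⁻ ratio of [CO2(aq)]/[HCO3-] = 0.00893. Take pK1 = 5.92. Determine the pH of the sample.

From K1 = [H⁺][HCO3-]/[CO2(aq)]:  pH = pK1 − log₁₀([CO2(aq)]/[HCO3-])
log₁₀(0.00893) = -2.049
pH = 5.92 − (-2.049) = 7.97

pH = 7.97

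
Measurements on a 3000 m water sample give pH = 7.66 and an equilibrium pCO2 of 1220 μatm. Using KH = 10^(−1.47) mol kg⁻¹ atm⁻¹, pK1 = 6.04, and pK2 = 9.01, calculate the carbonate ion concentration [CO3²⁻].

[CO2*] = KH · pCO2 = 10^(−1.47) × 1220×10^-6 = 4.134×10^-5 mol/kg
α₀ = 1/(1 + K1/[H⁺] + K1K2/[H⁺]²) = 1/(1 + 10^+1.62 + 10^+0.27) = 0.02245
DIC = [CO2*]/α₀ = 4.134×10^-5 / 0.02245 = 1.842 mmol/kg
[CO3²⁻] = α₂·DIC; α₂ = 0.04180, so [CO3²⁻] = 0.04180 × 1.842 = 0.0770 mmol/kg

[CO3²⁻] = 0.0770 mmol/kg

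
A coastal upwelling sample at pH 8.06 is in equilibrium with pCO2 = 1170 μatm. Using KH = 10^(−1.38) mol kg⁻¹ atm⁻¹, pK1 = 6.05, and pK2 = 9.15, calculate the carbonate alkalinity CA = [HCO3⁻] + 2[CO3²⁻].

[CO2*] = KH · pCO2 = 10^(−1.38) × 1170×10^-6 = 4.877×10^-5 mol/kg
α₀ = 1/(1 + K1/[H⁺] + K1K2/[H⁺]²) = 1/(1 + 10^+2.01 + 10^+0.92) = 0.008957
DIC = [CO2*]/α₀ = 4.877×10^-5 / 0.008957 = 5.445 mmol/kg
CA = (α₁ + 2α₂)·DIC = (0.9165 + 2×0.07450) × 5.445 = 5.80 mmol/kg

CA = 5.80 mmol/kg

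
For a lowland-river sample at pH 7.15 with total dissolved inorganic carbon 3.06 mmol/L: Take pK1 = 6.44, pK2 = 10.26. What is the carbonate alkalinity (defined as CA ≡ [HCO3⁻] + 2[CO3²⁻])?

CA = 2.56 mmol/L

CA = [HCO3⁻] + 2[CO3²⁻] = (α₁ + 2α₂)·DIC
At pH 7.15: [H⁺]/K1 = 10^-0.71 = 0.19498, K2/[H⁺] = 10^-3.11 = 0.00077625
α₁ = 1/(1 + 0.19498 + 0.00077625) = 1/1.1958 = 0.8363; α₂ = α₁·K2/[H⁺] = 0.0006492
α₁ + 2α₂ = 0.8376
CA = 0.8376 × 3.06 = 2.56 mmol/L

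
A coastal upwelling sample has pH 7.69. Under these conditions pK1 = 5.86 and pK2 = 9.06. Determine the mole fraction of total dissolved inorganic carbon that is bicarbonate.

α₁ = 1 / (1 + [H⁺]/K1 + K2/[H⁺]) = 1 / (1 + 10^-1.83 + 10^-1.37)
   = 1 / (1 + 0.014791 + 0.042658) = 1/1.0574 = 0.9457

α₁ = 0.946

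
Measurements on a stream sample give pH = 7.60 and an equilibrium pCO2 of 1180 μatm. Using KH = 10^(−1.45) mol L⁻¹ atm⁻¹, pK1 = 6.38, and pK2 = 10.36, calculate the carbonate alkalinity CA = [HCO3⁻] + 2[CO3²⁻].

[CO2*] = KH · pCO2 = 10^(−1.45) × 1180×10^-6 = 4.187×10^-5 mol/L
α₀ = 1/(1 + K1/[H⁺] + K1K2/[H⁺]²) = 1/(1 + 10^+1.22 + 10^-1.54) = 0.05674
DIC = [CO2*]/α₀ = 4.187×10^-5 / 0.05674 = 0.7379 mmol/L
CA = (α₁ + 2α₂)·DIC = (0.9416 + 2×0.001636) × 0.7379 = 0.697 mmol/L

CA = 0.697 mmol/L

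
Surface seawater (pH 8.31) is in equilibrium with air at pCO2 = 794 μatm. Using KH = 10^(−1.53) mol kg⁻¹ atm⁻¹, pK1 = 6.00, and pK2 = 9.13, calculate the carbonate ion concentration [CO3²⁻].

[CO3²⁻] = 0.724 mmol/kg

[CO2*] = KH · pCO2 = 10^(−1.53) × 794×10^-6 = 2.343×10^-5 mol/kg
α₀ = 1/(1 + K1/[H⁺] + K1K2/[H⁺]²) = 1/(1 + 10^+2.31 + 10^+1.49) = 0.004236
DIC = [CO2*]/α₀ = 2.343×10^-5 / 0.004236 = 5.532 mmol/kg
[CO3²⁻] = α₂·DIC; α₂ = 0.1309, so [CO3²⁻] = 0.1309 × 5.532 = 0.724 mmol/kg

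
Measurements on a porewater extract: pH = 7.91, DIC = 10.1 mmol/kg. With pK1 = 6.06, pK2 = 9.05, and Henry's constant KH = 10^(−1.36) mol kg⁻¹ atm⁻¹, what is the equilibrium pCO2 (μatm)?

pCO2 = 3010 μatm

α₀ = 1 / (1 + K1/[H⁺] + K1K2/[H⁺]²) = 1 / (1 + 10^+1.85 + 10^+0.71)
   = 1 / (1 + 70.795 + 5.1286) = 1/76.923 = 0.01300
[CO2*] = α₀ × DIC = 0.01300 × 10.1 = 0.1313 mmol/kg
pCO2 = [CO2*]/KH = 1.313×10^-4 / 4.365×10^-2 = 3010 μatm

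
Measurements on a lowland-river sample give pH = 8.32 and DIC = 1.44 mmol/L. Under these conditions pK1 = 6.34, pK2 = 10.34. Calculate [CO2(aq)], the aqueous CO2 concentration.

α₀ = 1 / (1 + K1/[H⁺] + K1K2/[H⁺]²) = 1 / (1 + 10^+1.98 + 10^-0.04)
   = 1 / (1 + 95.499 + 0.91201) = 1/97.411 = 0.01027
[CO2*] = α₀ × DIC = 0.01027 × 1.44 = 0.0148 mmol/L = 14.8 μmol/L

[CO2*] = 14.8 μmol/L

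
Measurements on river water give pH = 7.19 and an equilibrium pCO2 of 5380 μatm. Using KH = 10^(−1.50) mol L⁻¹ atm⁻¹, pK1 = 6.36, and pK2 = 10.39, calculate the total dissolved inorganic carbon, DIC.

DIC = 1.32 mmol/L

[CO2*] = KH · pCO2 = 10^(−1.50) × 5380×10^-6 = 1.701×10^-4 mol/L
α₀ = 1/(1 + K1/[H⁺] + K1K2/[H⁺]²) = 1/(1 + 10^+0.83 + 10^-2.37) = 0.1288
DIC = [CO2*]/α₀ = 1.701×10^-4 / 0.1288 = 1.32 mmol/L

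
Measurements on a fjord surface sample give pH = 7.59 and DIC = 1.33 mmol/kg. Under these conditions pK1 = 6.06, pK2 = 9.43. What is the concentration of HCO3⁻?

α₁ = 1 / (1 + [H⁺]/K1 + K2/[H⁺]) = 1 / (1 + 10^-1.53 + 10^-1.84)
   = 1 / (1 + 0.029512 + 0.014454) = 1/1.0440 = 0.9579
[HCO3⁻] = α₁ × DIC = 0.9579 × 1.33 = 1.27 mmol/kg

[HCO3⁻] = 1.27 mmol/kg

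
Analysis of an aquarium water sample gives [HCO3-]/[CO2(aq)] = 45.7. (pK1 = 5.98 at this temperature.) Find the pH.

pH = 7.64

From K1 = [H⁺][HCO3-]/[CO2(aq)]:  pH = pK1 + log₁₀([HCO3-]/[CO2(aq)])
log₁₀(45.7) = +1.660
pH = 5.98 + (+1.660) = 7.64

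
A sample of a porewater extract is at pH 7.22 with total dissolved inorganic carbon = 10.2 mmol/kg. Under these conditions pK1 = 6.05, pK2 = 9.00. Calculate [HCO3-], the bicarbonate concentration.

α₁ = 1 / (1 + [H⁺]/K1 + K2/[H⁺]) = 1 / (1 + 10^-1.17 + 10^-1.78)
   = 1 / (1 + 0.067608 + 0.016596) = 1/1.0842 = 0.9223
[HCO3⁻] = α₁ × DIC = 0.9223 × 10.2 = 9.41 mmol/kg

[HCO3⁻] = 9.41 mmol/kg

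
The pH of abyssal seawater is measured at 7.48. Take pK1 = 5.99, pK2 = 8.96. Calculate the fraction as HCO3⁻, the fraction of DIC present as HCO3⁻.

α₁ = 0.939

α₁ = 1 / (1 + [H⁺]/K1 + K2/[H⁺]) = 1 / (1 + 10^-1.49 + 10^-1.48)
   = 1 / (1 + 0.032359 + 0.033113) = 1/1.0655 = 0.9386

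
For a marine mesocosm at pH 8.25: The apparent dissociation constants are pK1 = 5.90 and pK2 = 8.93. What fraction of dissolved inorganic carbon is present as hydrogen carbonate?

α₁ = 0.824

α₁ = 1 / (1 + [H⁺]/K1 + K2/[H⁺]) = 1 / (1 + 10^-2.35 + 10^-0.68)
   = 1 / (1 + 0.0044668 + 0.20893) = 1/1.2134 = 0.8241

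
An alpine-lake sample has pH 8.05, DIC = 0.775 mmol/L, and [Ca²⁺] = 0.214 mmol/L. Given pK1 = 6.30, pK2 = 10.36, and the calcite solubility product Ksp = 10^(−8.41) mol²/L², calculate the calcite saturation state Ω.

α₂ = 1 / (1 + [H⁺]/K2 + [H⁺]²/(K1K2)) = 1 / (1 + 10^+2.31 + 10^+0.56)
   = 1 / (1 + 204.17 + 3.6308) = 1/208.80 = 0.004789
[CO3²⁻] = α₂ × DIC = 0.004789 × 0.775 = 0.003712 mmol/L = 3.712 μmol/L
Ksp = 10^(−8.41) = 3.890×10^-9
Ω = [Ca²⁺][CO3²⁻]/Ksp = (0.214×10^-3)(3.712×10^-6) / 3.890×10^-9 = 0.204

Ω = 0.204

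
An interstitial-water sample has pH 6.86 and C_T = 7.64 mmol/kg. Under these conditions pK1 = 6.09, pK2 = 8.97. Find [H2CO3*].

α₀ = 1 / (1 + K1/[H⁺] + K1K2/[H⁺]²) = 1 / (1 + 10^+0.77 + 10^-1.34)
   = 1 / (1 + 5.8884 + 0.045709) = 1/6.9341 = 0.1442
[CO2*] = α₀ × DIC = 0.1442 × 7.64 = 1.10 mmol/kg

[CO2*] = 1.10 mmol/kg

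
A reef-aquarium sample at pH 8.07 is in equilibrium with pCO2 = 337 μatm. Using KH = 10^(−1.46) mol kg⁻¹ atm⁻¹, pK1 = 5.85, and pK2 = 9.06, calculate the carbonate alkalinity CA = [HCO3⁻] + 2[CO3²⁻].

[CO2*] = KH · pCO2 = 10^(−1.46) × 337×10^-6 = 1.169×10^-5 mol/kg
α₀ = 1/(1 + K1/[H⁺] + K1K2/[H⁺]²) = 1/(1 + 10^+2.22 + 10^+1.23) = 0.005437
DIC = [CO2*]/α₀ = 1.169×10^-5 / 0.005437 = 2.149 mmol/kg
CA = (α₁ + 2α₂)·DIC = (0.9022 + 2×0.09233) × 2.149 = 2.34 mmol/kg

CA = 2.34 mmol/kg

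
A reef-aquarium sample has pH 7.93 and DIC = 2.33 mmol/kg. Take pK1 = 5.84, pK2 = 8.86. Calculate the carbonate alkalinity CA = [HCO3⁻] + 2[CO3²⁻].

CA = [HCO3⁻] + 2[CO3²⁻] = (α₁ + 2α₂)·DIC
At pH 7.93: [H⁺]/K1 = 10^-2.09 = 0.0081283, K2/[H⁺] = 10^-0.93 = 0.11749
α₁ = 1/(1 + 0.0081283 + 0.11749) = 1/1.1256 = 0.8884; α₂ = α₁·K2/[H⁺] = 0.1044
α₁ + 2α₂ = 1.0972
CA = 1.0972 × 2.33 = 2.56 mmol/kg

CA = 2.56 mmol/kg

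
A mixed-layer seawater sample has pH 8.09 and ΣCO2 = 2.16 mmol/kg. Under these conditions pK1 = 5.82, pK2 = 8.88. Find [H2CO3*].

α₀ = 1 / (1 + K1/[H⁺] + K1K2/[H⁺]²) = 1 / (1 + 10^+2.27 + 10^+1.48)
   = 1 / (1 + 186.21 + 30.200) = 1/217.41 = 0.004600
[CO2*] = α₀ × DIC = 0.004600 × 2.16 = 0.00994 mmol/kg = 9.94 μmol/kg

[CO2*] = 9.94 μmol/kg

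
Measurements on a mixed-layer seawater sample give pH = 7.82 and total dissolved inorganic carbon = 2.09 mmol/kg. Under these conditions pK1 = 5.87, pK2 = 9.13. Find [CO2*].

α₀ = 1 / (1 + K1/[H⁺] + K1K2/[H⁺]²) = 1 / (1 + 10^+1.95 + 10^+0.64)
   = 1 / (1 + 89.125 + 4.3652) = 1/94.490 = 0.01058
[CO2*] = α₀ × DIC = 0.01058 × 2.09 = 0.0221 mmol/kg

[CO2*] = 0.0221 mmol/kg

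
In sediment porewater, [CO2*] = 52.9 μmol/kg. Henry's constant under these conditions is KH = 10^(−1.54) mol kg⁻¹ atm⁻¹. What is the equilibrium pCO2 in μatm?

pCO2 = 1830 μatm

KH = 10^(−1.54) = 2.884×10^-2 mol kg⁻¹ atm⁻¹
pCO2 = [CO2*]/KH = 52.9×10^-6 / 2.884×10^-2 = 1.83×10^-3 atm = 1830 μatm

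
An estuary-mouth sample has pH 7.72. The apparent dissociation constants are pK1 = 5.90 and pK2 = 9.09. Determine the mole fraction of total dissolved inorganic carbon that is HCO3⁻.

α₁ = 0.945

α₁ = 1 / (1 + [H⁺]/K1 + K2/[H⁺]) = 1 / (1 + 10^-1.82 + 10^-1.37)
   = 1 / (1 + 0.015136 + 0.042658) = 1/1.0578 = 0.9454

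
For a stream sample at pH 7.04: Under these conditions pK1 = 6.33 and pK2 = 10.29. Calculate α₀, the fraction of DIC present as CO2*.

α₀ = 1 / (1 + K1/[H⁺] + K1K2/[H⁺]²) = 1 / (1 + 10^+0.71 + 10^-2.54)
   = 1 / (1 + 5.1286 + 0.0028840) = 1/6.1315 = 0.1631

α₀ = 0.163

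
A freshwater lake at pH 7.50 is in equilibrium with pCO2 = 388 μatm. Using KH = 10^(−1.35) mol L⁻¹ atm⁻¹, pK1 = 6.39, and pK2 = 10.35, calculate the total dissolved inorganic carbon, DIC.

DIC = 0.241 mmol/L

[CO2*] = KH · pCO2 = 10^(−1.35) × 388×10^-6 = 1.733×10^-5 mol/L
α₀ = 1/(1 + K1/[H⁺] + K1K2/[H⁺]²) = 1/(1 + 10^+1.11 + 10^-1.74) = 0.07194
DIC = [CO2*]/α₀ = 1.733×10^-5 / 0.07194 = 0.241 mmol/L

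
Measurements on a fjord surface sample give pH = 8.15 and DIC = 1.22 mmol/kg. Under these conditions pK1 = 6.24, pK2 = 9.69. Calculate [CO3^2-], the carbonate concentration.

α₂ = 1 / (1 + [H⁺]/K2 + [H⁺]²/(K1K2)) = 1 / (1 + 10^+1.54 + 10^-0.37)
   = 1 / (1 + 34.674 + 0.42658) = 1/36.100 = 0.02770
[CO3²⁻] = α₂ × DIC = 0.02770 × 1.22 = 0.0338 mmol/kg

[CO3²⁻] = 0.0338 mmol/kg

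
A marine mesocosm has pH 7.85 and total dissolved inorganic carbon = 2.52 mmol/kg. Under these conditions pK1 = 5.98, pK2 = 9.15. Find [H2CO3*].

α₀ = 1 / (1 + K1/[H⁺] + K1K2/[H⁺]²) = 1 / (1 + 10^+1.87 + 10^+0.57)
   = 1 / (1 + 74.131 + 3.7154) = 1/78.846 = 0.01268
[CO2*] = α₀ × DIC = 0.01268 × 2.52 = 0.0320 mmol/kg

[CO2*] = 0.0320 mmol/kg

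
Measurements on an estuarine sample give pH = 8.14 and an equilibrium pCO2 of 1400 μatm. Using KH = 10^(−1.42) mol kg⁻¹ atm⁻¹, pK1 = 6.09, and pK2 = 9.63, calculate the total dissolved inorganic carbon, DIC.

DIC = 6.22 mmol/kg

[CO2*] = KH · pCO2 = 10^(−1.42) × 1400×10^-6 = 5.323×10^-5 mol/kg
α₀ = 1/(1 + K1/[H⁺] + K1K2/[H⁺]²) = 1/(1 + 10^+2.05 + 10^+0.56) = 0.008559
DIC = [CO2*]/α₀ = 5.323×10^-5 / 0.008559 = 6.22 mmol/kg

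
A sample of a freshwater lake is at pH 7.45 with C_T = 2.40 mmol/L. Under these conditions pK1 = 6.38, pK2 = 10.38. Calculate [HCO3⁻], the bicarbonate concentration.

[HCO3⁻] = 2.21 mmol/L

α₁ = 1 / (1 + [H⁺]/K1 + K2/[H⁺]) = 1 / (1 + 10^-1.07 + 10^-2.93)
   = 1 / (1 + 0.085114 + 0.0011749) = 1/1.0863 = 0.9206
[HCO3⁻] = α₁ × DIC = 0.9206 × 2.40 = 2.21 mmol/L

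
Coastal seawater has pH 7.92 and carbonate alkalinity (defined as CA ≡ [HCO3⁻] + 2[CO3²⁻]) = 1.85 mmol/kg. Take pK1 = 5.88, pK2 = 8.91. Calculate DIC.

DIC = 1.71 mmol/kg

CA = [HCO3⁻] + 2[CO3²⁻] = (α₁ + 2α₂)·DIC
At pH 7.92: [H⁺]/K1 = 10^-2.04 = 0.0091201, K2/[H⁺] = 10^-0.99 = 0.10233
α₁ = 1/(1 + 0.0091201 + 0.10233) = 1/1.1114 = 0.8997; α₂ = α₁·K2/[H⁺] = 0.09207
α₁ + 2α₂ = 1.0839
DIC = CA / (α₁ + 2α₂) = 1.85 / 1.0839 = 1.71 mmol/kg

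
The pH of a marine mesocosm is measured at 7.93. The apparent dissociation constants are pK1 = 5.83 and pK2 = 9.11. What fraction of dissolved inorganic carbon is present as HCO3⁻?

α₁ = 1 / (1 + [H⁺]/K1 + K2/[H⁺]) = 1 / (1 + 10^-2.10 + 10^-1.18)
   = 1 / (1 + 0.0079433 + 0.066069) = 1/1.0740 = 0.9311

α₁ = 0.931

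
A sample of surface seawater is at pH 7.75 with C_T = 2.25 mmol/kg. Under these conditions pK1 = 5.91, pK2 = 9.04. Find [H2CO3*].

[CO2*] = 0.0305 mmol/kg

α₀ = 1 / (1 + K1/[H⁺] + K1K2/[H⁺]²) = 1 / (1 + 10^+1.84 + 10^+0.55)
   = 1 / (1 + 69.183 + 3.5481) = 1/73.731 = 0.01356
[CO2*] = α₀ × DIC = 0.01356 × 2.25 = 0.0305 mmol/kg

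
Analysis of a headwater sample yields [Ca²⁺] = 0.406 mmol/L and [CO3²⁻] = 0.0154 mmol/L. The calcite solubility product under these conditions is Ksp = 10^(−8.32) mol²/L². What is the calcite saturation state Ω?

Ksp = 10^(−8.32) = 4.786×10^-9
Ω = [Ca²⁺][CO3²⁻]/Ksp = (0.406×10^-3)(0.0154×10^-3) / 4.786×10^-9 = 1.31

Ω = 1.31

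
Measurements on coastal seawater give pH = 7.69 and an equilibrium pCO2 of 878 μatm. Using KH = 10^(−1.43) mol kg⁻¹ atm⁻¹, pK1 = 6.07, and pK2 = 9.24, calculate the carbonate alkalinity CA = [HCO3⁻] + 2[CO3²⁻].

[CO2*] = KH · pCO2 = 10^(−1.43) × 878×10^-6 = 3.262×10^-5 mol/kg
α₀ = 1/(1 + K1/[H⁺] + K1K2/[H⁺]²) = 1/(1 + 10^+1.62 + 10^+0.07) = 0.02280
DIC = [CO2*]/α₀ = 3.262×10^-5 / 0.02280 = 1.431 mmol/kg
CA = (α₁ + 2α₂)·DIC = (0.9504 + 2×0.02679) × 1.431 = 1.44 mmol/kg

CA = 1.44 mmol/kg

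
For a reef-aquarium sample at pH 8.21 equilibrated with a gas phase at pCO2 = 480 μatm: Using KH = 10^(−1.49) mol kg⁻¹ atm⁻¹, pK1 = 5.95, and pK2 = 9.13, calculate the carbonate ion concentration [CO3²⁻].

[CO3²⁻] = 0.340 mmol/kg

[CO2*] = KH · pCO2 = 10^(−1.49) × 480×10^-6 = 1.553×10^-5 mol/kg
α₀ = 1/(1 + K1/[H⁺] + K1K2/[H⁺]²) = 1/(1 + 10^+2.26 + 10^+1.34) = 0.004882
DIC = [CO2*]/α₀ = 1.553×10^-5 / 0.004882 = 3.182 mmol/kg
[CO3²⁻] = α₂·DIC; α₂ = 0.1068, so [CO3²⁻] = 0.1068 × 3.182 = 0.340 mmol/kg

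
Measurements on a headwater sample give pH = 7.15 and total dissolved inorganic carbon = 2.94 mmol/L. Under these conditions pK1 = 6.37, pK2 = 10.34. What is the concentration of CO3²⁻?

α₂ = 1 / (1 + [H⁺]/K2 + [H⁺]²/(K1K2)) = 1 / (1 + 10^+3.19 + 10^+2.41)
   = 1 / (1 + 1548.8 + 257.04) = 1/1806.9 = 0.0005534
[CO3²⁻] = α₂ × DIC = 0.0005534 × 2.94 = 0.00163 mmol/L = 1.63 μmol/L

[CO3²⁻] = 1.63 μmol/L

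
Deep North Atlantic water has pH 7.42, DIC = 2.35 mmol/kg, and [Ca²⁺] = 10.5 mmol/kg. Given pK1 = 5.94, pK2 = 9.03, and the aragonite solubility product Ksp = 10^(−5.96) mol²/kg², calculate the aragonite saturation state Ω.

α₂ = 1 / (1 + [H⁺]/K2 + [H⁺]²/(K1K2)) = 1 / (1 + 10^+1.61 + 10^+0.13)
   = 1 / (1 + 40.738 + 1.3490) = 1/43.087 = 0.02321
[CO3²⁻] = α₂ × DIC = 0.02321 × 2.35 = 0.05454 mmol/kg
Ksp = 10^(−5.96) = 1.096×10^-6
Ω = [Ca²⁺][CO3²⁻]/Ksp = (10.5×10^-3)(5.454×10^-5) / 1.096×10^-6 = 0.522

Ω = 0.522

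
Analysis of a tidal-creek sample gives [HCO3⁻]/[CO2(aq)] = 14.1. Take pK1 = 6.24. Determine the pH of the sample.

pH = 7.39

From K1 = [H⁺][HCO3⁻]/[CO2(aq)]:  pH = pK1 + log₁₀([HCO3⁻]/[CO2(aq)])
log₁₀(14.1) = +1.149
pH = 6.24 + (+1.149) = 7.39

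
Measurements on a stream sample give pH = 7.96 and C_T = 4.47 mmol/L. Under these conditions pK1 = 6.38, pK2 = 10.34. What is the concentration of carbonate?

[CO3²⁻] = 18.1 μmol/L

α₂ = 1 / (1 + [H⁺]/K2 + [H⁺]²/(K1K2)) = 1 / (1 + 10^+2.38 + 10^+0.80)
   = 1 / (1 + 239.88 + 6.3096) = 1/247.19 = 0.004045
[CO3²⁻] = α₂ × DIC = 0.004045 × 4.47 = 0.0181 mmol/L = 18.1 μmol/L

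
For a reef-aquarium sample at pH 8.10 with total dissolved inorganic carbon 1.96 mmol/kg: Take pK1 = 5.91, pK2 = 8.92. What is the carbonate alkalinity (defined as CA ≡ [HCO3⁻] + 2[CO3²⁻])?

CA = [HCO3⁻] + 2[CO3²⁻] = (α₁ + 2α₂)·DIC
At pH 8.10: [H⁺]/K1 = 10^-2.19 = 0.0064565, K2/[H⁺] = 10^-0.82 = 0.15136
α₁ = 1/(1 + 0.0064565 + 0.15136) = 1/1.1578 = 0.8637; α₂ = α₁·K2/[H⁺] = 0.1307
α₁ + 2α₂ = 1.1251
CA = 1.1251 × 1.96 = 2.21 mmol/kg

CA = 2.21 mmol/kg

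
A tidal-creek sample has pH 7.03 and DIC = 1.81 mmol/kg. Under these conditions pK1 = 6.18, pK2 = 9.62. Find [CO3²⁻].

α₂ = 1 / (1 + [H⁺]/K2 + [H⁺]²/(K1K2)) = 1 / (1 + 10^+2.59 + 10^+1.74)
   = 1 / (1 + 389.05 + 54.954) = 1/445.00 = 0.002247
[CO3²⁻] = α₂ × DIC = 0.002247 × 1.81 = 0.00407 mmol/kg = 4.07 μmol/kg

[CO3²⁻] = 4.07 μmol/kg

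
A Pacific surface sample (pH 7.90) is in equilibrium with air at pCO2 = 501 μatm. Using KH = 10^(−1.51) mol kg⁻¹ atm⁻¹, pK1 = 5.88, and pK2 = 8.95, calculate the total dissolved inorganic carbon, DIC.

DIC = 1.78 mmol/kg

[CO2*] = KH · pCO2 = 10^(−1.51) × 501×10^-6 = 1.548×10^-5 mol/kg
α₀ = 1/(1 + K1/[H⁺] + K1K2/[H⁺]²) = 1/(1 + 10^+2.02 + 10^+0.97) = 0.008692
DIC = [CO2*]/α₀ = 1.548×10^-5 / 0.008692 = 1.78 mmol/kg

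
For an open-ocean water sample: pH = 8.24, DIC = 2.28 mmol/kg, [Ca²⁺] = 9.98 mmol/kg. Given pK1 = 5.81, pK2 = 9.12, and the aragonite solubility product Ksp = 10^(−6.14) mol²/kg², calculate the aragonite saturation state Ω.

α₂ = 1 / (1 + [H⁺]/K2 + [H⁺]²/(K1K2)) = 1 / (1 + 10^+0.88 + 10^-1.55)
   = 1 / (1 + 7.5858 + 0.028184) = 1/8.6140 = 0.1161
[CO3²⁻] = α₂ × DIC = 0.1161 × 2.28 = 0.2647 mmol/kg
Ksp = 10^(−6.14) = 7.244×10^-7
Ω = [Ca²⁺][CO3²⁻]/Ksp = (9.98×10^-3)(2.647×10^-4) / 7.244×10^-7 = 3.65

Ω = 3.65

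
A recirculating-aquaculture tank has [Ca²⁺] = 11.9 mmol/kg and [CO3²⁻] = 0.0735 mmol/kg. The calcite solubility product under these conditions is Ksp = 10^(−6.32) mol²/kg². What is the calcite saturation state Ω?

Ksp = 10^(−6.32) = 4.786×10^-7
Ω = [Ca²⁺][CO3²⁻]/Ksp = (11.9×10^-3)(0.0735×10^-3) / 4.786×10^-7 = 1.83

Ω = 1.83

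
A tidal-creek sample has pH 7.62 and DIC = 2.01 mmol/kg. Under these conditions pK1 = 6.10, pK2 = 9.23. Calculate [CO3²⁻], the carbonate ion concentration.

α₂ = 1 / (1 + [H⁺]/K2 + [H⁺]²/(K1K2)) = 1 / (1 + 10^+1.61 + 10^+0.09)
   = 1 / (1 + 40.738 + 1.2303) = 1/42.968 = 0.02327
[CO3²⁻] = α₂ × DIC = 0.02327 × 2.01 = 0.0468 mmol/kg

[CO3²⁻] = 0.0468 mmol/kg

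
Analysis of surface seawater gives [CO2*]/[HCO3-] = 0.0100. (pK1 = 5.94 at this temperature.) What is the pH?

From K1 = [H⁺][HCO3-]/[CO2*]:  pH = pK1 − log₁₀([CO2*]/[HCO3-])
log₁₀(0.0100) = -2.000
pH = 5.94 − (-2.000) = 7.94

pH = 7.94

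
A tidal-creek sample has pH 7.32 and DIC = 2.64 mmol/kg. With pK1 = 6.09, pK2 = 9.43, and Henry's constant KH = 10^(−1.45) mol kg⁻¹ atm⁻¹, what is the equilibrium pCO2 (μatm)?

pCO2 = 4110 μatm

α₀ = 1 / (1 + K1/[H⁺] + K1K2/[H⁺]²) = 1 / (1 + 10^+1.23 + 10^-0.88)
   = 1 / (1 + 16.982 + 0.13183) = 1/18.114 = 0.05521
[CO2*] = α₀ × DIC = 0.05521 × 2.64 = 0.1457 mmol/kg
pCO2 = [CO2*]/KH = 1.457×10^-4 / 3.548×10^-2 = 4110 μatm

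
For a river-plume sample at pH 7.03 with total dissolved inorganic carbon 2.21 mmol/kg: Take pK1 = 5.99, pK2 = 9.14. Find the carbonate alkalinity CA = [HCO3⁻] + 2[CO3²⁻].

CA = 2.04 mmol/kg

CA = [HCO3⁻] + 2[CO3²⁻] = (α₁ + 2α₂)·DIC
At pH 7.03: [H⁺]/K1 = 10^-1.04 = 0.091201, K2/[H⁺] = 10^-2.11 = 0.0077625
α₁ = 1/(1 + 0.091201 + 0.0077625) = 1/1.0990 = 0.9099; α₂ = α₁·K2/[H⁺] = 0.007063
α₁ + 2α₂ = 0.9241
CA = 0.9241 × 2.21 = 2.04 mmol/kg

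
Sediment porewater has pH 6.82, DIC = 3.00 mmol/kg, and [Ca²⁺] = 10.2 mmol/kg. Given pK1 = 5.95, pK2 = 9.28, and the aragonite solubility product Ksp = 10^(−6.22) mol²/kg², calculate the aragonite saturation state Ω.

Ω = 0.155

α₂ = 1 / (1 + [H⁺]/K2 + [H⁺]²/(K1K2)) = 1 / (1 + 10^+2.46 + 10^+1.59)
   = 1 / (1 + 288.40 + 38.905) = 1/328.31 = 0.003046
[CO3²⁻] = α₂ × DIC = 0.003046 × 3.00 = 0.009138 mmol/kg = 9.138 μmol/kg
Ksp = 10^(−6.22) = 6.026×10^-7
Ω = [Ca²⁺][CO3²⁻]/Ksp = (10.2×10^-3)(9.138×10^-6) / 6.026×10^-7 = 0.155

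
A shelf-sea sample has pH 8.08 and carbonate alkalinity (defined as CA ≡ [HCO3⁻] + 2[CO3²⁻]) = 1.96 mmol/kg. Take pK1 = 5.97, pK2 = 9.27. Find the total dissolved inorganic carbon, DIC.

CA = [HCO3⁻] + 2[CO3²⁻] = (α₁ + 2α₂)·DIC
At pH 8.08: [H⁺]/K1 = 10^-2.11 = 0.0077625, K2/[H⁺] = 10^-1.19 = 0.064565
α₁ = 1/(1 + 0.0077625 + 0.064565) = 1/1.0723 = 0.9326; α₂ = α₁·K2/[H⁺] = 0.06021
α₁ + 2α₂ = 1.0530
DIC = CA / (α₁ + 2α₂) = 1.96 / 1.0530 = 1.86 mmol/kg

DIC = 1.86 mmol/kg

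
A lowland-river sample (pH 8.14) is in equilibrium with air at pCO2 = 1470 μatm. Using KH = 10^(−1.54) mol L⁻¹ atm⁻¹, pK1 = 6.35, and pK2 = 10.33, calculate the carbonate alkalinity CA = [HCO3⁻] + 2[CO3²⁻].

[CO2*] = KH · pCO2 = 10^(−1.54) × 1470×10^-6 = 4.240×10^-5 mol/L
α₀ = 1/(1 + K1/[H⁺] + K1K2/[H⁺]²) = 1/(1 + 10^+1.79 + 10^-0.40) = 0.01586
DIC = [CO2*]/α₀ = 4.240×10^-5 / 0.01586 = 2.673 mmol/L
CA = (α₁ + 2α₂)·DIC = (0.9778 + 2×0.006313) × 2.673 = 2.65 mmol/L

CA = 2.65 mmol/L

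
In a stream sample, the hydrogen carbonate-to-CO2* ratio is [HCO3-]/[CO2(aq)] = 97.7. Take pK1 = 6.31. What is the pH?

From K1 = [H⁺][HCO3-]/[CO2(aq)]:  pH = pK1 + log₁₀([HCO3-]/[CO2(aq)])
log₁₀(97.7) = +1.990
pH = 6.31 + (+1.990) = 8.30

pH = 8.30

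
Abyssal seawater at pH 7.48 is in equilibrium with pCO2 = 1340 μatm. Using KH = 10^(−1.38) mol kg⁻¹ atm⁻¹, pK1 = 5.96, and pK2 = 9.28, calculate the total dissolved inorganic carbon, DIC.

DIC = 1.93 mmol/kg

[CO2*] = KH · pCO2 = 10^(−1.38) × 1340×10^-6 = 5.586×10^-5 mol/kg
α₀ = 1/(1 + K1/[H⁺] + K1K2/[H⁺]²) = 1/(1 + 10^+1.52 + 10^-0.28) = 0.02887
DIC = [CO2*]/α₀ = 5.586×10^-5 / 0.02887 = 1.93 mmol/kg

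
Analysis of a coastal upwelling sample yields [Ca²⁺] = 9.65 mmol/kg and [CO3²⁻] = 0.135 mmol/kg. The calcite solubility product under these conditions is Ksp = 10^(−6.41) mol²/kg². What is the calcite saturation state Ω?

Ω = 3.35

Ksp = 10^(−6.41) = 3.890×10^-7
Ω = [Ca²⁺][CO3²⁻]/Ksp = (9.65×10^-3)(0.135×10^-3) / 3.890×10^-7 = 3.35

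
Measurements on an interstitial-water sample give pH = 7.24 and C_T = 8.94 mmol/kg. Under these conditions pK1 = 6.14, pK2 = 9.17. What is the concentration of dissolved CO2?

[CO2*] = 0.651 mmol/kg

α₀ = 1 / (1 + K1/[H⁺] + K1K2/[H⁺]²) = 1 / (1 + 10^+1.10 + 10^-0.83)
   = 1 / (1 + 12.589 + 0.14791) = 1/13.737 = 0.07280
[CO2*] = α₀ × DIC = 0.07280 × 8.94 = 0.651 mmol/kg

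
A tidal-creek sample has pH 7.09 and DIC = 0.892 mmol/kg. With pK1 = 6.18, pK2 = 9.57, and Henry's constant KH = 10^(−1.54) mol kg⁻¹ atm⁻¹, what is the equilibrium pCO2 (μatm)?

α₀ = 1 / (1 + K1/[H⁺] + K1K2/[H⁺]²) = 1 / (1 + 10^+0.91 + 10^-1.57)
   = 1 / (1 + 8.1283 + 0.026915) = 1/9.1552 = 0.1092
[CO2*] = α₀ × DIC = 0.1092 × 0.892 = 0.09743 mmol/kg
pCO2 = [CO2*]/KH = 9.743×10^-5 / 2.884×10^-2 = 3380 μatm

pCO2 = 3380 μatm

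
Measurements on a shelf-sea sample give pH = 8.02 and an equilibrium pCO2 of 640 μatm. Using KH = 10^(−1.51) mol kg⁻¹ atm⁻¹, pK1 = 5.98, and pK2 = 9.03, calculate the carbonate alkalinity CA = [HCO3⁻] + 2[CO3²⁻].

CA = 2.59 mmol/kg

[CO2*] = KH · pCO2 = 10^(−1.51) × 640×10^-6 = 1.978×10^-5 mol/kg
α₀ = 1/(1 + K1/[H⁺] + K1K2/[H⁺]²) = 1/(1 + 10^+2.04 + 10^+1.03) = 0.008240
DIC = [CO2*]/α₀ = 1.978×10^-5 / 0.008240 = 2.400 mmol/kg
CA = (α₁ + 2α₂)·DIC = (0.9035 + 2×0.08829) × 2.400 = 2.59 mmol/kg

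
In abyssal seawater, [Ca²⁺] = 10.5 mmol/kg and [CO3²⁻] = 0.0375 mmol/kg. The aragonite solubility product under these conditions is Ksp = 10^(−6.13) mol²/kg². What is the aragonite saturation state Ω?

Ω = 0.531

Ksp = 10^(−6.13) = 7.413×10^-7
Ω = [Ca²⁺][CO3²⁻]/Ksp = (10.5×10^-3)(0.0375×10^-3) / 7.413×10^-7 = 0.531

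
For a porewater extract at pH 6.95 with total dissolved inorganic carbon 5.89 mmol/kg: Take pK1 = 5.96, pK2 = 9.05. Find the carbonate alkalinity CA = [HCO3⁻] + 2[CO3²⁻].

CA = 5.39 mmol/kg

CA = [HCO3⁻] + 2[CO3²⁻] = (α₁ + 2α₂)·DIC
At pH 6.95: [H⁺]/K1 = 10^-0.99 = 0.10233, K2/[H⁺] = 10^-2.10 = 0.0079433
α₁ = 1/(1 + 0.10233 + 0.0079433) = 1/1.1103 = 0.9007; α₂ = α₁·K2/[H⁺] = 0.007154
α₁ + 2α₂ = 0.9150
CA = 0.9150 × 5.89 = 5.39 mmol/kg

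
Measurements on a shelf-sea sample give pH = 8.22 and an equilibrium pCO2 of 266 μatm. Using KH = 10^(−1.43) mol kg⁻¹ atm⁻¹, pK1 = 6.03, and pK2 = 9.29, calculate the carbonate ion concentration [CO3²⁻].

[CO2*] = KH · pCO2 = 10^(−1.43) × 266×10^-6 = 9.883×10^-6 mol/kg
α₀ = 1/(1 + K1/[H⁺] + K1K2/[H⁺]²) = 1/(1 + 10^+2.19 + 10^+1.12) = 0.005915
DIC = [CO2*]/α₀ = 9.883×10^-6 / 0.005915 = 1.671 mmol/kg
[CO3²⁻] = α₂·DIC; α₂ = 0.07797, so [CO3²⁻] = 0.07797 × 1.671 = 0.130 mmol/kg

[CO3²⁻] = 0.130 mmol/kg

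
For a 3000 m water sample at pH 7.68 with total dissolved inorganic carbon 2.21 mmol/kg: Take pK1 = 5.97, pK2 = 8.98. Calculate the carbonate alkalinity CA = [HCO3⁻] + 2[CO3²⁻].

CA = [HCO3⁻] + 2[CO3²⁻] = (α₁ + 2α₂)·DIC
At pH 7.68: [H⁺]/K1 = 10^-1.71 = 0.019498, K2/[H⁺] = 10^-1.30 = 0.050119
α₁ = 1/(1 + 0.019498 + 0.050119) = 1/1.0696 = 0.9349; α₂ = α₁·K2/[H⁺] = 0.04686
α₁ + 2α₂ = 1.0286
CA = 1.0286 × 2.21 = 2.27 mmol/kg

CA = 2.27 mmol/kg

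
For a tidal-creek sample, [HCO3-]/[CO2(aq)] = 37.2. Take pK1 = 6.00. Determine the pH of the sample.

pH = 7.57

From K1 = [H⁺][HCO3-]/[CO2(aq)]:  pH = pK1 + log₁₀([HCO3-]/[CO2(aq)])
log₁₀(37.2) = +1.571
pH = 6.00 + (+1.571) = 7.57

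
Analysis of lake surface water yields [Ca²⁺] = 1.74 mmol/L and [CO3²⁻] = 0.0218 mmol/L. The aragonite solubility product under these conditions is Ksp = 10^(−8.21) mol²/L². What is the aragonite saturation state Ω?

Ksp = 10^(−8.21) = 6.166×10^-9
Ω = [Ca²⁺][CO3²⁻]/Ksp = (1.74×10^-3)(0.0218×10^-3) / 6.166×10^-9 = 6.15

Ω = 6.15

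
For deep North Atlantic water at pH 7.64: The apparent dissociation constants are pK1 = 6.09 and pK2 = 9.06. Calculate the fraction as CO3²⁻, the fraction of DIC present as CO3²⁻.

α₂ = 1 / (1 + [H⁺]/K2 + [H⁺]²/(K1K2)) = 1 / (1 + 10^+1.42 + 10^-0.13)
   = 1 / (1 + 26.303 + 0.74131) = 1/28.044 = 0.03566

α₂ = 0.0357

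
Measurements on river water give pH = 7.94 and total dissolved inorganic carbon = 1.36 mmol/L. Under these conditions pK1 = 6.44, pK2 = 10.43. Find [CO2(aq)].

α₀ = 1 / (1 + K1/[H⁺] + K1K2/[H⁺]²) = 1 / (1 + 10^+1.50 + 10^-0.99)
   = 1 / (1 + 31.623 + 0.10233) = 1/32.725 = 0.03056
[CO2*] = α₀ × DIC = 0.03056 × 1.36 = 0.0416 mmol/L

[CO2*] = 0.0416 mmol/L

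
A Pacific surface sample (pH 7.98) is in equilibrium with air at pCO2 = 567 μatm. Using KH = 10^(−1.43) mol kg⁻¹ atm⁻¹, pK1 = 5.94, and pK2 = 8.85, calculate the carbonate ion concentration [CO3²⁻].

[CO2*] = KH · pCO2 = 10^(−1.43) × 567×10^-6 = 2.107×10^-5 mol/kg
α₀ = 1/(1 + K1/[H⁺] + K1K2/[H⁺]²) = 1/(1 + 10^+2.04 + 10^+1.17) = 0.007972
DIC = [CO2*]/α₀ = 2.107×10^-5 / 0.007972 = 2.643 mmol/kg
[CO3²⁻] = α₂·DIC; α₂ = 0.1179, so [CO3²⁻] = 0.1179 × 2.643 = 0.312 mmol/kg

[CO3²⁻] = 0.312 mmol/kg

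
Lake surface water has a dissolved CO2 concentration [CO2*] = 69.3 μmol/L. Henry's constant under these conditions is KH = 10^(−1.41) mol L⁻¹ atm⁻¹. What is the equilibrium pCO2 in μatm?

KH = 10^(−1.41) = 3.890×10^-2 mol L⁻¹ atm⁻¹
pCO2 = [CO2*]/KH = 69.3×10^-6 / 3.890×10^-2 = 1.78×10^-3 atm = 1780 μatm

pCO2 = 1780 μatm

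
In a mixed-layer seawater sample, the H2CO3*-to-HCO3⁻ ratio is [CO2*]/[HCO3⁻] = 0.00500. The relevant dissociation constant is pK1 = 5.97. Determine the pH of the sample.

From K1 = [H⁺][HCO3⁻]/[CO2*]:  pH = pK1 − log₁₀([CO2*]/[HCO3⁻])
log₁₀(0.00500) = -2.301
pH = 5.97 − (-2.301) = 8.27

pH = 8.27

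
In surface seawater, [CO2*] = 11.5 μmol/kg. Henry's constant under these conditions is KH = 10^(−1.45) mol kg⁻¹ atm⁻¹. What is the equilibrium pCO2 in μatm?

KH = 10^(−1.45) = 3.548×10^-2 mol kg⁻¹ atm⁻¹
pCO2 = [CO2*]/KH = 11.5×10^-6 / 3.548×10^-2 = 3.24×10^-4 atm = 324 μatm

pCO2 = 324 μatm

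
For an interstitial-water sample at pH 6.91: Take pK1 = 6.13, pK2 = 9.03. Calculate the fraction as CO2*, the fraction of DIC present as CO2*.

α₀ = 0.141

α₀ = 1 / (1 + K1/[H⁺] + K1K2/[H⁺]²) = 1 / (1 + 10^+0.78 + 10^-1.34)
   = 1 / (1 + 6.0256 + 0.045709) = 1/7.0713 = 0.1414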